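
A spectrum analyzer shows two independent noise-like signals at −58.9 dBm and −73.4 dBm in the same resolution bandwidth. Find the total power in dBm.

−58.7 dBm

Convert to linear, add, convert back:
P₁ = 1.29×10⁻⁹ W, P₂ = 4.57×10⁻¹¹ W
P_tot = 1.33×10⁻⁹ W → 10 log₁₀(P_tot / 10⁻³) = −58.7 dBm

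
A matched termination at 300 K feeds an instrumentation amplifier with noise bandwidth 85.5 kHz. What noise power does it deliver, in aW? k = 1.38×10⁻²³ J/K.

354 aW

P_n = kTB = 1.38×10⁻²³ × 300 × 8.55×10⁴ = 3.54×10⁻¹⁶ W = 354 aW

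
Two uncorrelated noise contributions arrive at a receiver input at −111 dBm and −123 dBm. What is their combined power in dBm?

−110.7 dBm

Convert to linear, add, convert back:
P₁ = 7.94×10⁻¹⁵ W, P₂ = 5.01×10⁻¹⁶ W
P_tot = 8.44×10⁻¹⁵ W → 10 log₁₀(P_tot / 10⁻³) = −110.7 dBm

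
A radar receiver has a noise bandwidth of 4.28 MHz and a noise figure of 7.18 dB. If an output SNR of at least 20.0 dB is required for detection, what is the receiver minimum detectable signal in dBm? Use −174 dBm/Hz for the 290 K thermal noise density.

Sensitivity = −174 + 10 log₁₀(B) + NF + SNR_min
= −174 + 66.31 + 7.18 + 20.0
= −80.51 dBm → −80.5 dBm

−80.5 dBm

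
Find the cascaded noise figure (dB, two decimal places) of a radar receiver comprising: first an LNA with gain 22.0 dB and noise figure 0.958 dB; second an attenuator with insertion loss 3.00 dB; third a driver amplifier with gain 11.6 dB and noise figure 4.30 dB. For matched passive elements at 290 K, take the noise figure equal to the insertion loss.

1.05 dB

Convert to linear (a loss of L dB is a gain of −L dB): F_i = 10^(NF_i/10), G_i = 10^(G_i,dB/10)
  Stage 1: F_1 = 10^(0.958/10) = 1.247, G_1 = 10^(22.0/10) = 158.5
  Stage 2: F_2 = 10^(3.00/10) = 1.995, G_2 = 10^(−3.00/10) = 0.5012
  Stage 3: F_3 = 10^(4.30/10) = 2.692, G_3 = 10^(11.6/10) = 14.45
Friis cascade:
  F = 1.247 + (1.995 − 1)/158.5 + (2.692 − 1)/79.43 = 1.274
NF = 10 log₁₀(1.274) = 1.05 dB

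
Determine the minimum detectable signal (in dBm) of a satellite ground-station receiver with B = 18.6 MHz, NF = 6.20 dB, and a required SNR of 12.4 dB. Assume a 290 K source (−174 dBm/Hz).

−82.7 dBm

Sensitivity = −174 + 10 log₁₀(B) + NF + SNR_min
= −174 + 72.7 + 6.20 + 12.4
= −82.70 dBm → −82.7 dBm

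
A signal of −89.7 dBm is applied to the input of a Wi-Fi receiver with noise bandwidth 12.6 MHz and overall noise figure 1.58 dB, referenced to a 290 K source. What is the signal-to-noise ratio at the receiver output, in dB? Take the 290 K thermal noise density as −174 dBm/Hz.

11.7 dB

Noise floor: N = −174 + 10 log₁₀(B) + NF
10 log₁₀(1.26×10⁷) = 71 dB
N = −174 + 71 + 1.58 = −101.42 dBm
SNR = P_sig − N = −89.7 − (−101.42) = 11.72 dB → 11.7 dB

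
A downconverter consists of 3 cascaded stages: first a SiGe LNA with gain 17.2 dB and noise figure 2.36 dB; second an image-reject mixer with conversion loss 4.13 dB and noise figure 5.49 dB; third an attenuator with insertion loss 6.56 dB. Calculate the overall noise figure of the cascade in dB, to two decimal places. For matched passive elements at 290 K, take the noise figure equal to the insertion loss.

Convert to linear (a loss of L dB is a gain of −L dB): F_i = 10^(NF_i/10), G_i = 10^(G_i,dB/10)
  Stage 1: F_1 = 10^(2.36/10) = 1.722, G_1 = 10^(17.2/10) = 52.48
  Stage 2: F_2 = 10^(5.49/10) = 3.540, G_2 = 10^(−4.13/10) = 0.3864
  Stage 3: F_3 = 10^(6.56/10) = 4.529, G_3 = 10^(−6.56/10) = 0.2208
Friis cascade:
  F = 1.722 + (3.540 − 1)/52.48 + (4.529 − 1)/20.28 = 1.944
NF = 10 log₁₀(1.944) = 2.89 dB

2.89 dB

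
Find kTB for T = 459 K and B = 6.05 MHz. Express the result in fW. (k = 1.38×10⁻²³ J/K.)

38.3 fW

P_n = kTB = 1.38×10⁻²³ × 459 × 6.05×10⁶ = 3.83×10⁻¹⁴ W = 38.3 fW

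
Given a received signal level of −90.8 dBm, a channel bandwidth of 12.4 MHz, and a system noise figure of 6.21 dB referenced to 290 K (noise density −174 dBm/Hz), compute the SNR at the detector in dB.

Noise floor: N = −174 + 10 log₁₀(B) + NF
10 log₁₀(1.24×10⁷) = 70.93 dB
N = −174 + 70.93 + 6.21 = −96.86 dBm
SNR = P_sig − N = −90.8 − (−96.86) = 6.06 dB → 6.1 dB

6.1 dB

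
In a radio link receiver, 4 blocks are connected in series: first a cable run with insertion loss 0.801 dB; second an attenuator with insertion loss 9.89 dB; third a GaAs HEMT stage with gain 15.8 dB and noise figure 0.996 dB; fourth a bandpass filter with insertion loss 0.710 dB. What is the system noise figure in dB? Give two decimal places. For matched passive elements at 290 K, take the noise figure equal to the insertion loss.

Convert to linear (a loss of L dB is a gain of −L dB): F_i = 10^(NF_i/10), G_i = 10^(G_i,dB/10)
  Stage 1: F_1 = 10^(0.801/10) = 1.203, G_1 = 10^(−0.801/10) = 0.8316
  Stage 2: F_2 = 10^(9.89/10) = 9.750, G_2 = 10^(−9.89/10) = 0.1026
  Stage 3: F_3 = 10^(0.996/10) = 1.258, G_3 = 10^(15.8/10) = 38.02
  Stage 4: F_4 = 10^(0.710/10) = 1.178, G_4 = 10^(−0.710/10) = 0.8492
Friis cascade:
  F = 1.203 + (9.750 − 1)/0.8316 + (1.258 − 1)/0.08529 + (1.178 − 1)/3.243 = 14.80
NF = 10 log₁₀(14.80) = 11.70 dB

11.70 dB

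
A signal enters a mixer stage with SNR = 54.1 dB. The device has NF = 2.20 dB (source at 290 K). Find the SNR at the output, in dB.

By definition F = SNR_in/SNR_out, so in dB: SNR_out = SNR_in − NF
SNR_out = 54.1 − 2.20 = 51.90 dB

51.90 dB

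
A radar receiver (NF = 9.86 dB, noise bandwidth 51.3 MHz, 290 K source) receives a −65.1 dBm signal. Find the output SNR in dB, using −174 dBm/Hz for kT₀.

21.9 dB

Noise floor: N = −174 + 10 log₁₀(B) + NF
10 log₁₀(5.13×10⁷) = 77.1 dB
N = −174 + 77.1 + 9.86 = −87.04 dBm
SNR = P_sig − N = −65.1 − (−87.04) = 21.94 dB → 21.9 dB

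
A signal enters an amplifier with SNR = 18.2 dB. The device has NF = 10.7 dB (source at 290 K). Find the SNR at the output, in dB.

7.5 dB

By definition F = SNR_in/SNR_out, so in dB: SNR_out = SNR_in − NF
SNR_out = 18.2 − 10.7 = 7.5 dB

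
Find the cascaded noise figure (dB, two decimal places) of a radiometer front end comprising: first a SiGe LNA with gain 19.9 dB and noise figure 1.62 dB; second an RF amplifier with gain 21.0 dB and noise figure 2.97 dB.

Convert to linear (a loss of L dB is a gain of −L dB): F_i = 10^(NF_i/10), G_i = 10^(G_i,dB/10)
  Stage 1: F_1 = 10^(1.62/10) = 1.452, G_1 = 10^(19.9/10) = 97.72
  Stage 2: F_2 = 10^(2.97/10) = 1.982, G_2 = 10^(21.0/10) = 125.9
Friis cascade:
  F = 1.452 + (1.982 − 1)/97.72 = 1.462
NF = 10 log₁₀(1.462) = 1.65 dB

1.65 dB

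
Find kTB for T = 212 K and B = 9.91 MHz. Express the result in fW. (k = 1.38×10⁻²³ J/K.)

29.0 fW

P_n = kTB = 1.38×10⁻²³ × 212 × 9.91×10⁶ = 2.90×10⁻¹⁴ W = 29.0 fW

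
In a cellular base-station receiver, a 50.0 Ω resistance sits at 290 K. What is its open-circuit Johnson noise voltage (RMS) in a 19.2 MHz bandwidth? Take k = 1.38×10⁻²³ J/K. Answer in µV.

3.92 µV

V_n = √(4kTRB)
4kTRB = 4 × 1.38×10⁻²³ × 290 × 5.00×10¹ × 1.92×10⁷ = 1.54×10⁻¹¹ V²
V_n = √(1.54×10⁻¹¹) = 3.92×10⁻⁶ V = 3.92 µV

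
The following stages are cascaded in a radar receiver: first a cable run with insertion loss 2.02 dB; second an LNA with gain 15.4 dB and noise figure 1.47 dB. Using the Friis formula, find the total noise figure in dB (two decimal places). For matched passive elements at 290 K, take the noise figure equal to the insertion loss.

Convert to linear (a loss of L dB is a gain of −L dB): F_i = 10^(NF_i/10), G_i = 10^(G_i,dB/10)
  Stage 1: F_1 = 10^(2.02/10) = 1.592, G_1 = 10^(−2.02/10) = 0.6281
  Stage 2: F_2 = 10^(1.47/10) = 1.403, G_2 = 10^(15.4/10) = 34.67
Friis cascade:
  F = 1.592 + (1.403 − 1)/0.6281 = 2.234
NF = 10 log₁₀(2.234) = 3.49 dB

3.49 dB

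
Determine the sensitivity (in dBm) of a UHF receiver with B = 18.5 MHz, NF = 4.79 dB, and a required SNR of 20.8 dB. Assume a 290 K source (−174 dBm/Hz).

−75.7 dBm

Sensitivity = −174 + 10 log₁₀(B) + NF + SNR_min
= −174 + 72.67 + 4.79 + 20.8
= −75.74 dBm → −75.7 dBm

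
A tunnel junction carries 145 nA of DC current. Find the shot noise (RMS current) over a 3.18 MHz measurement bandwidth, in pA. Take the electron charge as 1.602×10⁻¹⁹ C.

384 pA

I_n = √(2qI·B)
2qI·B = 2 × 1.602×10⁻¹⁹ × 1.45×10⁻⁷ × 3.18×10⁶ = 1.48×10⁻¹⁹ A²
I_n = √(1.48×10⁻¹⁹) = 3.84×10⁻¹⁰ A = 384 pA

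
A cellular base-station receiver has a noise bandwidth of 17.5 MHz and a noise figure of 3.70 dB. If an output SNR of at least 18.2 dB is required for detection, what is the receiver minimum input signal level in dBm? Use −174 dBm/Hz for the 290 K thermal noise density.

Sensitivity = −174 + 10 log₁₀(B) + NF + SNR_min
= −174 + 72.43 + 3.70 + 18.2
= −79.67 dBm → −79.7 dBm

−79.7 dBm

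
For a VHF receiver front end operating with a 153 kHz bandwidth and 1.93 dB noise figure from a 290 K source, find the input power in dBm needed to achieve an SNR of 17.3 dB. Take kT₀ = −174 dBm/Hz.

Sensitivity = −174 + 10 log₁₀(B) + NF + SNR_min
= −174 + 51.85 + 1.93 + 17.3
= −102.92 dBm → −102.9 dBm

−102.9 dBm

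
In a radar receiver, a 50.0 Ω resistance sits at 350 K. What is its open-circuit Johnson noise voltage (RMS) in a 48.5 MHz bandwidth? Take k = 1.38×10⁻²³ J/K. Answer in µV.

V_n = √(4kTRB)
4kTRB = 4 × 1.38×10⁻²³ × 350 × 5.00×10¹ × 4.85×10⁷ = 4.69×10⁻¹¹ V²
V_n = √(4.69×10⁻¹¹) = 6.84×10⁻⁶ V = 6.84 µV

6.84 µV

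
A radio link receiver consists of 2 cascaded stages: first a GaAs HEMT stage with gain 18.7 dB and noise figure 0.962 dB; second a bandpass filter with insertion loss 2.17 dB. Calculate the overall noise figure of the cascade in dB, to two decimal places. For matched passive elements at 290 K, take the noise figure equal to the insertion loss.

Convert to linear (a loss of L dB is a gain of −L dB): F_i = 10^(NF_i/10), G_i = 10^(G_i,dB/10)
  Stage 1: F_1 = 10^(0.962/10) = 1.248, G_1 = 10^(18.7/10) = 74.13
  Stage 2: F_2 = 10^(2.17/10) = 1.648, G_2 = 10^(−2.17/10) = 0.6067
Friis cascade:
  F = 1.248 + (1.648 − 1)/74.13 = 1.257
NF = 10 log₁₀(1.257) = 0.99 dB

0.99 dB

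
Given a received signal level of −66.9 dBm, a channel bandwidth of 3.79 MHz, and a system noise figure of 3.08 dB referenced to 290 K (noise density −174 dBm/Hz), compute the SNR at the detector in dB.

38.2 dB

Noise floor: N = −174 + 10 log₁₀(B) + NF
10 log₁₀(3.79×10⁶) = 65.79 dB
N = −174 + 65.79 + 3.08 = −105.13 dBm
SNR = P_sig − N = −66.9 − (−105.13) = 38.23 dB → 38.2 dB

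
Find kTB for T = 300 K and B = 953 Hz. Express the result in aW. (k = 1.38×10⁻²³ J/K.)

3.95 aW

P_n = kTB = 1.38×10⁻²³ × 300 × 9.53×10² = 3.95×10⁻¹⁸ W = 3.95 aW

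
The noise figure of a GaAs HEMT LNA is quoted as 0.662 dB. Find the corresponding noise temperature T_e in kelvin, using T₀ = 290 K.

47.8 K

F = 10^(0.662/10) = 1.16466
T_e = (F − 1)·T₀ = (1.16466 − 1) × 290 = 47.8 K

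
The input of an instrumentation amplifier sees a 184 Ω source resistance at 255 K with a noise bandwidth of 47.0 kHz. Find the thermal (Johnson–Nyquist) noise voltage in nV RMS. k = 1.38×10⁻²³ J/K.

V_n = √(4kTRB)
4kTRB = 4 × 1.38×10⁻²³ × 255 × 1.84×10² × 4.70×10⁴ = 1.22×10⁻¹³ V²
V_n = √(1.22×10⁻¹³) = 3.49×10⁻⁷ V = 349 nV

349 nV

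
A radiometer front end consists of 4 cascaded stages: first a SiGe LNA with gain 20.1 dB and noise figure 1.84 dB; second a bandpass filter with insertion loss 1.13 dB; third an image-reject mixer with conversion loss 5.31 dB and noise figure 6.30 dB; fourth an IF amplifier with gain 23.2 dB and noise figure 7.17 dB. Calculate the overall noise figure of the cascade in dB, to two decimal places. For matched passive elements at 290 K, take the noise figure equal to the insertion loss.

Convert to linear (a loss of L dB is a gain of −L dB): F_i = 10^(NF_i/10), G_i = 10^(G_i,dB/10)
  Stage 1: F_1 = 10^(1.84/10) = 1.528, G_1 = 10^(20.1/10) = 102.3
  Stage 2: F_2 = 10^(1.13/10) = 1.297, G_2 = 10^(−1.13/10) = 0.7709
  Stage 3: F_3 = 10^(6.30/10) = 4.266, G_3 = 10^(−5.31/10) = 0.2944
  Stage 4: F_4 = 10^(7.17/10) = 5.212, G_4 = 10^(23.2/10) = 208.9
Friis cascade:
  F = 1.528 + (1.297 − 1)/102.3 + (4.266 − 1)/78.89 + (5.212 − 1)/23.23 = 1.753
NF = 10 log₁₀(1.753) = 2.44 dB

2.44 dB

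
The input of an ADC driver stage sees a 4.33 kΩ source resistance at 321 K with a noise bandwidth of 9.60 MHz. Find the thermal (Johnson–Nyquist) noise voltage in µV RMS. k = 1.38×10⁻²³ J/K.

V_n = √(4kTRB)
4kTRB = 4 × 1.38×10⁻²³ × 321 × 4.33×10³ × 9.60×10⁶ = 7.37×10⁻¹⁰ V²
V_n = √(7.37×10⁻¹⁰) = 2.71×10⁻⁵ V = 27.1 µV

27.1 µV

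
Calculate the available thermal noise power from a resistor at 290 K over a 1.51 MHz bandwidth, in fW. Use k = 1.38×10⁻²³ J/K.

6.04 fW

P_n = kTB = 1.38×10⁻²³ × 290 × 1.51×10⁶ = 6.04×10⁻¹⁵ W = 6.04 fW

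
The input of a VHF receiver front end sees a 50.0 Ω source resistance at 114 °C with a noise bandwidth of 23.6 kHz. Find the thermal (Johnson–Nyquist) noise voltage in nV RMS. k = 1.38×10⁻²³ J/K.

159 nV

T = 114 °C + 273.15 = 387.15 K
V_n = √(4kTRB)
4kTRB = 4 × 1.38×10⁻²³ × 387.15 × 5.00×10¹ × 2.36×10⁴ = 2.52×10⁻¹⁴ V²
V_n = √(2.52×10⁻¹⁴) = 1.59×10⁻⁷ V = 159 nV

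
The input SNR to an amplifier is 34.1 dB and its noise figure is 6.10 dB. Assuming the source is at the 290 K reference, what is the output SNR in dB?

By definition F = SNR_in/SNR_out, so in dB: SNR_out = SNR_in − NF
SNR_out = 34.1 − 6.10 = 28.00 dB

28.00 dB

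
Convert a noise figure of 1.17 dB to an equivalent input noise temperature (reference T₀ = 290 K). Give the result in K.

F = 10^(1.17/10) = 1.30918
T_e = (F − 1)·T₀ = (1.30918 − 1) × 290 = 89.7 K

89.7 K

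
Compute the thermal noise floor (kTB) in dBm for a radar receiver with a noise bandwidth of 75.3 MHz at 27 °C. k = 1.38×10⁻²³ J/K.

T = 27 °C + 273.15 = 300.15 K
P_n = kTB = 1.38×10⁻²³ × 300.15 × 7.53×10⁷ = 3.12×10⁻¹³ W
In dBm: 10 log₁₀(3.12×10⁻¹³ / 10⁻³) = −95.1 dBm

−95.1 dBm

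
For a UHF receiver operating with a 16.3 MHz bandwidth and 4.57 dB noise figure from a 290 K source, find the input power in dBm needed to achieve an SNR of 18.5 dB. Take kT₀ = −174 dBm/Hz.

−78.8 dBm

Sensitivity = −174 + 10 log₁₀(B) + NF + SNR_min
= −174 + 72.12 + 4.57 + 18.5
= −78.81 dBm → −78.8 dBm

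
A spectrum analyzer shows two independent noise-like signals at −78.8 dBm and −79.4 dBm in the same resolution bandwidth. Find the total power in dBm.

−76.1 dBm

Convert to linear, add, convert back:
P₁ = 1.32×10⁻¹¹ W, P₂ = 1.15×10⁻¹¹ W
P_tot = 2.47×10⁻¹¹ W → 10 log₁₀(P_tot / 10⁻³) = −76.1 dBm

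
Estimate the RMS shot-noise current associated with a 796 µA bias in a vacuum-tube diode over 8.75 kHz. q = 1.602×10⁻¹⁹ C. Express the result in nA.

1.49 nA

I_n = √(2qI·B)
2qI·B = 2 × 1.602×10⁻¹⁹ × 7.96×10⁻⁴ × 8.75×10³ = 2.23×10⁻¹⁸ A²
I_n = √(2.23×10⁻¹⁸) = 1.49×10⁻⁹ A = 1.49 nA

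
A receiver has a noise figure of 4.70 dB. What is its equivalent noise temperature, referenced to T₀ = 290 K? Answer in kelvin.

F = 10^(4.70/10) = 2.95121
T_e = (F − 1)·T₀ = (2.95121 − 1) × 290 = 566 K

566 K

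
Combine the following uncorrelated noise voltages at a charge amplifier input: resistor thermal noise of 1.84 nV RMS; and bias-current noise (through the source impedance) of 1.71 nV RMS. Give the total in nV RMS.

Uncorrelated sources add in power (mean-square): V_tot = √(ΣV_i²)
V_tot = √[(1.84×10⁻⁹)² + (1.71×10⁻⁹)²] = 2.51×10⁻⁹ V = 2.51 nV

2.51 nV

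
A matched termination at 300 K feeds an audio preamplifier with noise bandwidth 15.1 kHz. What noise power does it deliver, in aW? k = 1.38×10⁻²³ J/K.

P_n = kTB = 1.38×10⁻²³ × 300 × 1.51×10⁴ = 6.25×10⁻¹⁷ W = 62.5 aW

62.5 aW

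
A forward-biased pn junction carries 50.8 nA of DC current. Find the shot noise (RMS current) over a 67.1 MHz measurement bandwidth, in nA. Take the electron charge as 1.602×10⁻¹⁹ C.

I_n = √(2qI·B)
2qI·B = 2 × 1.602×10⁻¹⁹ × 5.08×10⁻⁸ × 6.71×10⁷ = 1.09×10⁻¹⁸ A²
I_n = √(1.09×10⁻¹⁸) = 1.05×10⁻⁹ A = 1.05 nA

1.05 nA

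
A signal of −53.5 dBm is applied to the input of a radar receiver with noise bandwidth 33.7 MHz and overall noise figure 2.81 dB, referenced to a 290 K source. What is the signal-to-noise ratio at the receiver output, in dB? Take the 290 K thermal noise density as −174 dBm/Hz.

42.4 dB

Noise floor: N = −174 + 10 log₁₀(B) + NF
10 log₁₀(3.37×10⁷) = 75.28 dB
N = −174 + 75.28 + 2.81 = −95.91 dBm
SNR = P_sig − N = −53.5 − (−95.91) = 42.41 dB → 42.4 dB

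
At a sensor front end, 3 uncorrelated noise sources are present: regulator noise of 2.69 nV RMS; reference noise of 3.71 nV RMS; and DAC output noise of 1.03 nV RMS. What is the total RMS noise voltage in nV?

Uncorrelated sources add in power (mean-square): V_tot = √(ΣV_i²)
V_tot = √[(2.69×10⁻⁹)² + (3.71×10⁻⁹)² + (1.03×10⁻⁹)²] = 4.70×10⁻⁹ V = 4.70 nV

4.70 nV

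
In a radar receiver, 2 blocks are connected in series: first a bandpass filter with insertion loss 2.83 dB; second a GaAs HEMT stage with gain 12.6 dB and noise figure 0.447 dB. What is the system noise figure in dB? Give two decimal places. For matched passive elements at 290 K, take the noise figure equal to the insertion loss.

Convert to linear (a loss of L dB is a gain of −L dB): F_i = 10^(NF_i/10), G_i = 10^(G_i,dB/10)
  Stage 1: F_1 = 10^(2.83/10) = 1.919, G_1 = 10^(−2.83/10) = 0.5212
  Stage 2: F_2 = 10^(0.447/10) = 1.108, G_2 = 10^(12.6/10) = 18.20
Friis cascade:
  F = 1.919 + (1.108 − 1)/0.5212 = 2.127
NF = 10 log₁₀(2.127) = 3.28 dB

3.28 dB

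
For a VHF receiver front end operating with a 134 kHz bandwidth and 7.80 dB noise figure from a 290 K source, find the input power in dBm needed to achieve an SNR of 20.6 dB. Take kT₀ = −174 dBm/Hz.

−94.3 dBm

Sensitivity = −174 + 10 log₁₀(B) + NF + SNR_min
= −174 + 51.27 + 7.80 + 20.6
= −94.33 dBm → −94.3 dBm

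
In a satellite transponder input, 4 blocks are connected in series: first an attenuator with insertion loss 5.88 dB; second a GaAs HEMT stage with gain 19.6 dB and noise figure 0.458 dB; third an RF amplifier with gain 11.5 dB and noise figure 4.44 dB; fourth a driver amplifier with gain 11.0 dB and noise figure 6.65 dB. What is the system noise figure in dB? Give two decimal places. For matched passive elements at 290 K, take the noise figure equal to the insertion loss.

Convert to linear (a loss of L dB is a gain of −L dB): F_i = 10^(NF_i/10), G_i = 10^(G_i,dB/10)
  Stage 1: F_1 = 10^(5.88/10) = 3.873, G_1 = 10^(−5.88/10) = 0.2582
  Stage 2: F_2 = 10^(0.458/10) = 1.111, G_2 = 10^(19.6/10) = 91.20
  Stage 3: F_3 = 10^(4.44/10) = 2.780, G_3 = 10^(11.5/10) = 14.13
  Stage 4: F_4 = 10^(6.65/10) = 4.624, G_4 = 10^(11.0/10) = 12.59
Friis cascade:
  F = 3.873 + (1.111 − 1)/0.2582 + (2.780 − 1)/23.55 + (4.624 − 1)/332.7 = 4.390
NF = 10 log₁₀(4.390) = 6.42 dB

6.42 dB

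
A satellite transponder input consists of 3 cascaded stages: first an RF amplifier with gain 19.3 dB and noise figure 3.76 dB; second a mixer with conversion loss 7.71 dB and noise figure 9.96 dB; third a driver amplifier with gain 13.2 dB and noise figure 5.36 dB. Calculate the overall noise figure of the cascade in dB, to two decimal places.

Convert to linear (a loss of L dB is a gain of −L dB): F_i = 10^(NF_i/10), G_i = 10^(G_i,dB/10)
  Stage 1: F_1 = 10^(3.76/10) = 2.377, G_1 = 10^(19.3/10) = 85.11
  Stage 2: F_2 = 10^(9.96/10) = 9.908, G_2 = 10^(−7.71/10) = 0.1694
  Stage 3: F_3 = 10^(5.36/10) = 3.436, G_3 = 10^(13.2/10) = 20.89
Friis cascade:
  F = 2.377 + (9.908 − 1)/85.11 + (3.436 − 1)/14.42 = 2.650
NF = 10 log₁₀(2.650) = 4.23 dB

4.23 dB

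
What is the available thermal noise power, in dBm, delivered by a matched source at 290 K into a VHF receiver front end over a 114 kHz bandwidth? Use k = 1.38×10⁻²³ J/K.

−123.4 dBm

P_n = kTB = 1.38×10⁻²³ × 290 × 1.14×10⁵ = 4.56×10⁻¹⁶ W
In dBm: 10 log₁₀(4.56×10⁻¹⁶ / 10⁻³) = −123.4 dBm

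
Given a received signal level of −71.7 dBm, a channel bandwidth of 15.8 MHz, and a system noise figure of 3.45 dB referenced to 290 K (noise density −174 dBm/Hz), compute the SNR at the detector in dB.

26.9 dB

Noise floor: N = −174 + 10 log₁₀(B) + NF
10 log₁₀(1.58×10⁷) = 71.99 dB
N = −174 + 71.99 + 3.45 = −98.56 dBm
SNR = P_sig − N = −71.7 − (−98.56) = 26.86 dB → 26.9 dB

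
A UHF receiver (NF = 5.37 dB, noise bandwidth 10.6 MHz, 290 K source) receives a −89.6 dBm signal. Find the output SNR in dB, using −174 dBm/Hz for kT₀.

8.8 dB

Noise floor: N = −174 + 10 log₁₀(B) + NF
10 log₁₀(1.06×10⁷) = 70.25 dB
N = −174 + 70.25 + 5.37 = −98.38 dBm
SNR = P_sig − N = −89.6 − (−98.38) = 8.78 dB → 8.8 dB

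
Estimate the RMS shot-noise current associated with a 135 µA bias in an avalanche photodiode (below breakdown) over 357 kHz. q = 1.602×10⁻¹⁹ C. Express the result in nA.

3.93 nA

I_n = √(2qI·B)
2qI·B = 2 × 1.602×10⁻¹⁹ × 1.35×10⁻⁴ × 3.57×10⁵ = 1.54×10⁻¹⁷ A²
I_n = √(1.54×10⁻¹⁷) = 3.93×10⁻⁹ A = 3.93 nA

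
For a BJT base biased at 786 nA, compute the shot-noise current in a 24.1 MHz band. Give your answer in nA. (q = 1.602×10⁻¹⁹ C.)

I_n = √(2qI·B)
2qI·B = 2 × 1.602×10⁻¹⁹ × 7.86×10⁻⁷ × 2.41×10⁷ = 6.07×10⁻¹⁸ A²
I_n = √(6.07×10⁻¹⁸) = 2.46×10⁻⁹ A = 2.46 nA

2.46 nA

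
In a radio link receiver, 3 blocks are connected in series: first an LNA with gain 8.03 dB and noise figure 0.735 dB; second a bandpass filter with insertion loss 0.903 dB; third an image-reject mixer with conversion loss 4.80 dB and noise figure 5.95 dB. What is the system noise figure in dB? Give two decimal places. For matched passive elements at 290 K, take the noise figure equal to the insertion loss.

2.53 dB

Convert to linear (a loss of L dB is a gain of −L dB): F_i = 10^(NF_i/10), G_i = 10^(G_i,dB/10)
  Stage 1: F_1 = 10^(0.735/10) = 1.184, G_1 = 10^(8.03/10) = 6.353
  Stage 2: F_2 = 10^(0.903/10) = 1.231, G_2 = 10^(−0.903/10) = 0.8123
  Stage 3: F_3 = 10^(5.95/10) = 3.936, G_3 = 10^(−4.80/10) = 0.3311
Friis cascade:
  F = 1.184 + (1.231 − 1)/6.353 + (3.936 − 1)/5.161 = 1.790
NF = 10 log₁₀(1.790) = 2.53 dB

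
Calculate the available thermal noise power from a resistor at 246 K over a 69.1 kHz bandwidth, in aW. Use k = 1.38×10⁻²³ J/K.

P_n = kTB = 1.38×10⁻²³ × 246 × 6.91×10⁴ = 2.35×10⁻¹⁶ W = 235 aW

235 aW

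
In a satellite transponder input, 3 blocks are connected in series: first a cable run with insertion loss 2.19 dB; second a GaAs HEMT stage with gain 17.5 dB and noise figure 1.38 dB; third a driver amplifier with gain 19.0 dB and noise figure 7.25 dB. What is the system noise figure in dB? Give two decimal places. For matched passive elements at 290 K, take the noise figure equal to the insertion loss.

Convert to linear (a loss of L dB is a gain of −L dB): F_i = 10^(NF_i/10), G_i = 10^(G_i,dB/10)
  Stage 1: F_1 = 10^(2.19/10) = 1.656, G_1 = 10^(−2.19/10) = 0.6039
  Stage 2: F_2 = 10^(1.38/10) = 1.374, G_2 = 10^(17.5/10) = 56.23
  Stage 3: F_3 = 10^(7.25/10) = 5.309, G_3 = 10^(19.0/10) = 79.43
Friis cascade:
  F = 1.656 + (1.374 − 1)/0.6039 + (5.309 − 1)/33.96 = 2.402
NF = 10 log₁₀(2.402) = 3.81 dB

3.81 dB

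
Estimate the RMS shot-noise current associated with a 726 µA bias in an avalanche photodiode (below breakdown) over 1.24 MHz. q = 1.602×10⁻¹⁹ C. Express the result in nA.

I_n = √(2qI·B)
2qI·B = 2 × 1.602×10⁻¹⁹ × 7.26×10⁻⁴ × 1.24×10⁶ = 2.88×10⁻¹⁶ A²
I_n = √(2.88×10⁻¹⁶) = 1.70×10⁻⁸ A = 17.0 nA

17.0 nA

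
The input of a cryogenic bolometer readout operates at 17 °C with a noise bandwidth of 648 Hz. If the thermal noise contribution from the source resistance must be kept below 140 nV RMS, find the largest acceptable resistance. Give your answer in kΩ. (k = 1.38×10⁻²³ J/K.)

T = 17 °C + 273.15 = 290.15 K
Johnson–Nyquist: V_n = √(4kTRB) ⇒ R = V_n² / (4kTB)
4kTB = 4 × 1.38×10⁻²³ × 290.15 × 6.48×10² = 1.04×10⁻¹⁷
R = (1.40×10⁻⁷)² / 1.04×10⁻¹⁷ = 1.89×10³ Ω = 1.89 kΩ

1.89 kΩ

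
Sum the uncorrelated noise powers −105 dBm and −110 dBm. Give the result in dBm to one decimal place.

−103.8 dBm

Convert to linear, add, convert back:
P₁ = 3.16×10⁻¹⁴ W, P₂ = 1.00×10⁻¹⁴ W
P_tot = 4.16×10⁻¹⁴ W → 10 log₁₀(P_tot / 10⁻³) = −103.8 dBm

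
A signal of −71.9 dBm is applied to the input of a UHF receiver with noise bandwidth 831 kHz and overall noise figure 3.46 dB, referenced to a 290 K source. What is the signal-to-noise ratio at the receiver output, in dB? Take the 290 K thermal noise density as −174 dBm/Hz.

Noise floor: N = −174 + 10 log₁₀(B) + NF
10 log₁₀(8.31×10⁵) = 59.2 dB
N = −174 + 59.2 + 3.46 = −111.34 dBm
SNR = P_sig − N = −71.9 − (−111.34) = 39.44 dB → 39.4 dB

39.4 dB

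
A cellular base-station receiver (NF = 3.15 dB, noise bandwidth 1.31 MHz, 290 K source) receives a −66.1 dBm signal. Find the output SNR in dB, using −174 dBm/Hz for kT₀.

Noise floor: N = −174 + 10 log₁₀(B) + NF
10 log₁₀(1.31×10⁶) = 61.17 dB
N = −174 + 61.17 + 3.15 = −109.68 dBm
SNR = P_sig − N = −66.1 − (−109.68) = 43.58 dB → 43.6 dB

43.6 dB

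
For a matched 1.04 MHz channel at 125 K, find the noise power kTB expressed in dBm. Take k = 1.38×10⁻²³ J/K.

P_n = kTB = 1.38×10⁻²³ × 125 × 1.04×10⁶ = 1.79×10⁻¹⁵ W
In dBm: 10 log₁₀(1.79×10⁻¹⁵ / 10⁻³) = −117.5 dBm

−117.5 dBm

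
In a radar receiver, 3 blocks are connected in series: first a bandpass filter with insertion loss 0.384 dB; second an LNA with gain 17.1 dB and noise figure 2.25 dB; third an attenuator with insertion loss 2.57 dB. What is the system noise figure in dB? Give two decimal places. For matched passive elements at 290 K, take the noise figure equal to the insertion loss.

Convert to linear (a loss of L dB is a gain of −L dB): F_i = 10^(NF_i/10), G_i = 10^(G_i,dB/10)
  Stage 1: F_1 = 10^(0.384/10) = 1.092, G_1 = 10^(−0.384/10) = 0.9154
  Stage 2: F_2 = 10^(2.25/10) = 1.679, G_2 = 10^(17.1/10) = 51.29
  Stage 3: F_3 = 10^(2.57/10) = 1.807, G_3 = 10^(−2.57/10) = 0.5534
Friis cascade:
  F = 1.092 + (1.679 − 1)/0.9154 + (1.807 − 1)/46.95 = 1.851
NF = 10 log₁₀(1.851) = 2.67 dB

2.67 dB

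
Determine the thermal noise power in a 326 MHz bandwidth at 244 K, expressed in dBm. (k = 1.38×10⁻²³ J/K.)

P_n = kTB = 1.38×10⁻²³ × 244 × 3.26×10⁸ = 1.10×10⁻¹² W
In dBm: 10 log₁₀(1.10×10⁻¹² / 10⁻³) = −89.6 dBm

−89.6 dBm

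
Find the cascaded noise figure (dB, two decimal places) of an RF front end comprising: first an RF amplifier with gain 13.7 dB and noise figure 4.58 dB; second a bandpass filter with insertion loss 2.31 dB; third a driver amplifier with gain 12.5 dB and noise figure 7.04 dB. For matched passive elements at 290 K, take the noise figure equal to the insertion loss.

5.05 dB

Convert to linear (a loss of L dB is a gain of −L dB): F_i = 10^(NF_i/10), G_i = 10^(G_i,dB/10)
  Stage 1: F_1 = 10^(4.58/10) = 2.871, G_1 = 10^(13.7/10) = 23.44
  Stage 2: F_2 = 10^(2.31/10) = 1.702, G_2 = 10^(−2.31/10) = 0.5875
  Stage 3: F_3 = 10^(7.04/10) = 5.058, G_3 = 10^(12.5/10) = 17.78
Friis cascade:
  F = 2.871 + (1.702 − 1)/23.44 + (5.058 − 1)/13.77 = 3.195
NF = 10 log₁₀(3.195) = 5.05 dB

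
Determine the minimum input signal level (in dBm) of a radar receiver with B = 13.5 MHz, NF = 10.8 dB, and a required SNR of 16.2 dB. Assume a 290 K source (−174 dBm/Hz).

Sensitivity = −174 + 10 log₁₀(B) + NF + SNR_min
= −174 + 71.3 + 10.8 + 16.2
= −75.7 dBm → −75.7 dBm

−75.7 dBm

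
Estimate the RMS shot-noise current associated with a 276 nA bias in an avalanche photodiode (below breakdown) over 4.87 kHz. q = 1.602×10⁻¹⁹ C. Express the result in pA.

I_n = √(2qI·B)
2qI·B = 2 × 1.602×10⁻¹⁹ × 2.76×10⁻⁷ × 4.87×10³ = 4.31×10⁻²² A²
I_n = √(4.31×10⁻²²) = 2.08×10⁻¹¹ A = 20.8 pA

20.8 pA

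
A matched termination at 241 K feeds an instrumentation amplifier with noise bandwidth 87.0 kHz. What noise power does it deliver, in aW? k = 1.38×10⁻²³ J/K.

P_n = kTB = 1.38×10⁻²³ × 241 × 8.70×10⁴ = 2.89×10⁻¹⁶ W = 289 aW

289 aW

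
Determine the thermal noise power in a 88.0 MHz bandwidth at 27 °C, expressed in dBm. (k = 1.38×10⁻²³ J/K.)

T = 27 °C + 273.15 = 300.15 K
P_n = kTB = 1.38×10⁻²³ × 300.15 × 8.80×10⁷ = 3.65×10⁻¹³ W
In dBm: 10 log₁₀(3.65×10⁻¹³ / 10⁻³) = −94.4 dBm

−94.4 dBm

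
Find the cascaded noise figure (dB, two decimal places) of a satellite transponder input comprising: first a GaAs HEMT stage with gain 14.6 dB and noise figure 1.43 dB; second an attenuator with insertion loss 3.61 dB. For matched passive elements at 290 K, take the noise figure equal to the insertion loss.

Convert to linear (a loss of L dB is a gain of −L dB): F_i = 10^(NF_i/10), G_i = 10^(G_i,dB/10)
  Stage 1: F_1 = 10^(1.43/10) = 1.390, G_1 = 10^(14.6/10) = 28.84
  Stage 2: F_2 = 10^(3.61/10) = 2.296, G_2 = 10^(−3.61/10) = 0.4355
Friis cascade:
  F = 1.390 + (2.296 − 1)/28.84 = 1.435
NF = 10 log₁₀(1.435) = 1.57 dB

1.57 dB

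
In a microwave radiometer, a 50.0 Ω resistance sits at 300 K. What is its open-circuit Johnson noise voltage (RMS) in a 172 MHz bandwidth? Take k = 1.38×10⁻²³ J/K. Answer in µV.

11.9 µV

V_n = √(4kTRB)
4kTRB = 4 × 1.38×10⁻²³ × 300 × 5.00×10¹ × 1.72×10⁸ = 1.42×10⁻¹⁰ V²
V_n = √(1.42×10⁻¹⁰) = 1.19×10⁻⁵ V = 11.9 µV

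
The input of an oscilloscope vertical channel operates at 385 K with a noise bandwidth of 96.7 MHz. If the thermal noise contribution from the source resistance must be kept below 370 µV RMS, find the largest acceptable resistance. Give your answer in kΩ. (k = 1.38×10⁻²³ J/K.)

Johnson–Nyquist: V_n = √(4kTRB) ⇒ R = V_n² / (4kTB)
4kTB = 4 × 1.38×10⁻²³ × 385 × 9.67×10⁷ = 2.06×10⁻¹²
R = (3.70×10⁻⁴)² / 2.06×10⁻¹² = 6.66×10⁴ Ω = 66.6 kΩ

66.6 kΩ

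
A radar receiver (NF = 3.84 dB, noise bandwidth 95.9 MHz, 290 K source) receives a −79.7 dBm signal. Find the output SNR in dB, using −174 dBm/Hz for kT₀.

10.6 dB

Noise floor: N = −174 + 10 log₁₀(B) + NF
10 log₁₀(9.59×10⁷) = 79.82 dB
N = −174 + 79.82 + 3.84 = −90.34 dBm
SNR = P_sig − N = −79.7 − (−90.34) = 10.64 dB → 10.6 dB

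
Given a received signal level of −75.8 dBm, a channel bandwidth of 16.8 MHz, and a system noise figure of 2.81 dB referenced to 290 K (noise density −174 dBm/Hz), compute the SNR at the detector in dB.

Noise floor: N = −174 + 10 log₁₀(B) + NF
10 log₁₀(1.68×10⁷) = 72.25 dB
N = −174 + 72.25 + 2.81 = −98.94 dBm
SNR = P_sig − N = −75.8 − (−98.94) = 23.14 dB → 23.1 dB

23.1 dB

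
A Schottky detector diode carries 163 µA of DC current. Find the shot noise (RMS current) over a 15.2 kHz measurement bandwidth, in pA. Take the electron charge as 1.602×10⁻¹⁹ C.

I_n = √(2qI·B)
2qI·B = 2 × 1.602×10⁻¹⁹ × 1.63×10⁻⁴ × 1.52×10⁴ = 7.94×10⁻¹⁹ A²
I_n = √(7.94×10⁻¹⁹) = 8.91×10⁻¹⁰ A = 891 pA

891 pA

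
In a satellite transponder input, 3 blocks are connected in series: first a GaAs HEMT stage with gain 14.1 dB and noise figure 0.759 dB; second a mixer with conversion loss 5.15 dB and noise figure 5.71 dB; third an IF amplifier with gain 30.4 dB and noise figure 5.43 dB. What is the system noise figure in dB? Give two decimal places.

2.08 dB

Convert to linear (a loss of L dB is a gain of −L dB): F_i = 10^(NF_i/10), G_i = 10^(G_i,dB/10)
  Stage 1: F_1 = 10^(0.759/10) = 1.191, G_1 = 10^(14.1/10) = 25.70
  Stage 2: F_2 = 10^(5.71/10) = 3.724, G_2 = 10^(−5.15/10) = 0.3055
  Stage 3: F_3 = 10^(5.43/10) = 3.491, G_3 = 10^(30.4/10) = 1096
Friis cascade:
  F = 1.191 + (3.724 − 1)/25.70 + (3.491 − 1)/7.852 = 1.614
NF = 10 log₁₀(1.614) = 2.08 dB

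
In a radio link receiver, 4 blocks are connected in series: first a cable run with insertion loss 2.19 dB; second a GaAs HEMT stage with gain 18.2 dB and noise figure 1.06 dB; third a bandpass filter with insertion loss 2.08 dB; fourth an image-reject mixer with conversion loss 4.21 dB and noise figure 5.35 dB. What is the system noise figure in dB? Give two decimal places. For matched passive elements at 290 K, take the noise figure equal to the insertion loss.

Convert to linear (a loss of L dB is a gain of −L dB): F_i = 10^(NF_i/10), G_i = 10^(G_i,dB/10)
  Stage 1: F_1 = 10^(2.19/10) = 1.656, G_1 = 10^(−2.19/10) = 0.6039
  Stage 2: F_2 = 10^(1.06/10) = 1.276, G_2 = 10^(18.2/10) = 66.07
  Stage 3: F_3 = 10^(2.08/10) = 1.614, G_3 = 10^(−2.08/10) = 0.6194
  Stage 4: F_4 = 10^(5.35/10) = 3.428, G_4 = 10^(−4.21/10) = 0.3793
Friis cascade:
  F = 1.656 + (1.276 − 1)/0.6039 + (1.614 − 1)/39.90 + (3.428 − 1)/24.72 = 2.227
NF = 10 log₁₀(2.227) = 3.48 dB

3.48 dB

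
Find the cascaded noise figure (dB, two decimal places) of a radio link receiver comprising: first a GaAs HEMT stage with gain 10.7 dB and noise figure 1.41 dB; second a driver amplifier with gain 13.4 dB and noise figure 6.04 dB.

2.15 dB

Convert to linear (a loss of L dB is a gain of −L dB): F_i = 10^(NF_i/10), G_i = 10^(G_i,dB/10)
  Stage 1: F_1 = 10^(1.41/10) = 1.384, G_1 = 10^(10.7/10) = 11.75
  Stage 2: F_2 = 10^(6.04/10) = 4.018, G_2 = 10^(13.4/10) = 21.88
Friis cascade:
  F = 1.384 + (4.018 − 1)/11.75 = 1.640
NF = 10 log₁₀(1.640) = 2.15 dB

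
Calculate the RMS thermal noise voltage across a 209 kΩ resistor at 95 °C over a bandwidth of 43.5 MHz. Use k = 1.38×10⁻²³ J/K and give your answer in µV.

430 µV

T = 95 °C + 273.15 = 368.15 K
V_n = √(4kTRB)
4kTRB = 4 × 1.38×10⁻²³ × 368.15 × 2.09×10⁵ × 4.35×10⁷ = 1.85×10⁻⁷ V²
V_n = √(1.85×10⁻⁷) = 4.30×10⁻⁴ V = 430 µV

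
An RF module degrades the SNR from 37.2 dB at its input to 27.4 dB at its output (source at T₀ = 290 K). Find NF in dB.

NF (dB) = SNR_in(dB) − SNR_out(dB) when the source is at T₀
NF = 37.2 − 27.4 = 9.8 dB

9.8 dB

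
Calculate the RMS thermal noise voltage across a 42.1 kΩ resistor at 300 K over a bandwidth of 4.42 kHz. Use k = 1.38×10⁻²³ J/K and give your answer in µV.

V_n = √(4kTRB)
4kTRB = 4 × 1.38×10⁻²³ × 300 × 4.21×10⁴ × 4.42×10³ = 3.08×10⁻¹² V²
V_n = √(3.08×10⁻¹²) = 1.76×10⁻⁶ V = 1.76 µV

1.76 µV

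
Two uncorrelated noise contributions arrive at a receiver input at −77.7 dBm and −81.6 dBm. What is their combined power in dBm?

Convert to linear, add, convert back:
P₁ = 1.70×10⁻¹¹ W, P₂ = 6.92×10⁻¹² W
P_tot = 2.39×10⁻¹¹ W → 10 log₁₀(P_tot / 10⁻³) = −76.2 dBm

−76.2 dBm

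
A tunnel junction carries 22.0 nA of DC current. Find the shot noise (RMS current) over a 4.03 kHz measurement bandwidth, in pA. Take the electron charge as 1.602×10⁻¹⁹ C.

I_n = √(2qI·B)
2qI·B = 2 × 1.602×10⁻¹⁹ × 2.20×10⁻⁸ × 4.03×10³ = 2.84×10⁻²³ A²
I_n = √(2.84×10⁻²³) = 5.33×10⁻¹² A = 5.33 pA

5.33 pA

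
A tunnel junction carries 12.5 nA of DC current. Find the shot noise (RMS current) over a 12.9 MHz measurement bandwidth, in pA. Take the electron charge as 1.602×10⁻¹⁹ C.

I_n = √(2qI·B)
2qI·B = 2 × 1.602×10⁻¹⁹ × 1.25×10⁻⁸ × 1.29×10⁷ = 5.17×10⁻²⁰ A²
I_n = √(5.17×10⁻²⁰) = 2.27×10⁻¹⁰ A = 227 pA

227 pA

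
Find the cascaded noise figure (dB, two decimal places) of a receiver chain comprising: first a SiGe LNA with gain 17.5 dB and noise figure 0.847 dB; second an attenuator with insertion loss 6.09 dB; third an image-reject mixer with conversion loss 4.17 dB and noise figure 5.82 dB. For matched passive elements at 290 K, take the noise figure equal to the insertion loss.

Convert to linear (a loss of L dB is a gain of −L dB): F_i = 10^(NF_i/10), G_i = 10^(G_i,dB/10)
  Stage 1: F_1 = 10^(0.847/10) = 1.215, G_1 = 10^(17.5/10) = 56.23
  Stage 2: F_2 = 10^(6.09/10) = 4.064, G_2 = 10^(−6.09/10) = 0.2460
  Stage 3: F_3 = 10^(5.82/10) = 3.819, G_3 = 10^(−4.17/10) = 0.3828
Friis cascade:
  F = 1.215 + (4.064 − 1)/56.23 + (3.819 − 1)/13.84 = 1.474
NF = 10 log₁₀(1.474) = 1.68 dB

1.68 dB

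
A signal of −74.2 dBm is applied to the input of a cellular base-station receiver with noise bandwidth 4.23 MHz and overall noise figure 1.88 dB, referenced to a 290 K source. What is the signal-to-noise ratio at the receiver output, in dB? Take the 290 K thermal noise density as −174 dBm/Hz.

Noise floor: N = −174 + 10 log₁₀(B) + NF
10 log₁₀(4.23×10⁶) = 66.26 dB
N = −174 + 66.26 + 1.88 = −105.86 dBm
SNR = P_sig − N = −74.2 − (−105.86) = 31.66 dB → 31.7 dB

31.7 dB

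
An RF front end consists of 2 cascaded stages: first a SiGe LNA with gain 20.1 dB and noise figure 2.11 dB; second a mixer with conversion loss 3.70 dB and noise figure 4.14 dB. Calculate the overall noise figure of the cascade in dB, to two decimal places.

2.15 dB

Convert to linear (a loss of L dB is a gain of −L dB): F_i = 10^(NF_i/10), G_i = 10^(G_i,dB/10)
  Stage 1: F_1 = 10^(2.11/10) = 1.626, G_1 = 10^(20.1/10) = 102.3
  Stage 2: F_2 = 10^(4.14/10) = 2.594, G_2 = 10^(−3.70/10) = 0.4266
Friis cascade:
  F = 1.626 + (2.594 − 1)/102.3 = 1.641
NF = 10 log₁₀(1.641) = 2.15 dB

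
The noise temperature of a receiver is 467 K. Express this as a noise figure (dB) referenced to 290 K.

F = 1 + T_e/T₀ = 1 + 467/290 = 2.61034
NF = 10 log₁₀(2.61034) = 4.17 dB

4.17 dB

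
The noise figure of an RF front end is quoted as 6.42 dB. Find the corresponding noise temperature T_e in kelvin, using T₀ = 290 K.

982 K

F = 10^(6.42/10) = 4.38531
T_e = (F − 1)·T₀ = (4.38531 − 1) × 290 = 982 K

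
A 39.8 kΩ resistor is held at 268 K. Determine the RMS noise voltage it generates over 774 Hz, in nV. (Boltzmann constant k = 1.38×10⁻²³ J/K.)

V_n = √(4kTRB)
4kTRB = 4 × 1.38×10⁻²³ × 268 × 3.98×10⁴ × 7.74×10² = 4.56×10⁻¹³ V²
V_n = √(4.56×10⁻¹³) = 6.75×10⁻⁷ V = 675 nV

675 nV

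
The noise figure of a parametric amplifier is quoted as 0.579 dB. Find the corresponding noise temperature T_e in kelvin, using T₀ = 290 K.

F = 10^(0.579/10) = 1.14262
T_e = (F − 1)·T₀ = (1.14262 − 1) × 290 = 41.4 K

41.4 K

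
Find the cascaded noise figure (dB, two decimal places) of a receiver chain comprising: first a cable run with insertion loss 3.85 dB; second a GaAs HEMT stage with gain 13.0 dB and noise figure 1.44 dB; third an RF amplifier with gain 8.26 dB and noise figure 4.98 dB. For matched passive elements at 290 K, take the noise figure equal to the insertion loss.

5.61 dB

Convert to linear (a loss of L dB is a gain of −L dB): F_i = 10^(NF_i/10), G_i = 10^(G_i,dB/10)
  Stage 1: F_1 = 10^(3.85/10) = 2.427, G_1 = 10^(−3.85/10) = 0.4121
  Stage 2: F_2 = 10^(1.44/10) = 1.393, G_2 = 10^(13.0/10) = 19.95
  Stage 3: F_3 = 10^(4.98/10) = 3.148, G_3 = 10^(8.26/10) = 6.699
Friis cascade:
  F = 2.427 + (1.393 − 1)/0.4121 + (3.148 − 1)/8.222 = 3.642
NF = 10 log₁₀(3.642) = 5.61 dB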